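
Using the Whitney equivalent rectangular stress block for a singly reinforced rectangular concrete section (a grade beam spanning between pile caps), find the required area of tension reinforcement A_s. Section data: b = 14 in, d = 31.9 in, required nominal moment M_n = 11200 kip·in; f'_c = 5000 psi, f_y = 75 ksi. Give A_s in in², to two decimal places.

A_s ≈ 5.22 in²

From M_n = 0.85 f'_c a b (d − a/2):
a = d − √(d² − 2M_n/(0.85 f'_c b)) = 31.9 − √(31.9² − 2 × 11200/(0.85 × 5 × 14)) = 6.579 in.
A_s = 0.85 f'_c a b / f_y = 0.85 × 5 × 6.579 × 14 / 75 = 5.219 in².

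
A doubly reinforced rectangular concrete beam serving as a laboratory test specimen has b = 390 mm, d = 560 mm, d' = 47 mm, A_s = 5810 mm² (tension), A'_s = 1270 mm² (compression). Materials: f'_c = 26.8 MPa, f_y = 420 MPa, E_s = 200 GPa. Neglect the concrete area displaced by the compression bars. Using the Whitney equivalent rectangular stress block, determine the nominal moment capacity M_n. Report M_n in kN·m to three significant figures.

M_n ≈ 1140 kN·m

Assume both tension and compression steel yield.
Net tension couple steel: A_s − A'_s = 4540 mm².
a = (A_s − A'_s) f_y / (0.85 f'_c b) = 1906800/(0.85 × 26.8 × 390) = 214.63 mm.
c = a/β₁ = 214.63/0.85 = 252.51 mm; ε'_s = 0.003(c − d')/c = 0.0024 ≥ f_y/E_s = 0.0021, so compression steel does yield.
M_n = (A_s − A'_s) f_y (d − a/2) + A'_s f_y (d − d') = [1906800 × (560 − 107.315) + 533400 × (560 − 47)] × 10⁻⁶ = 863.18 + 273.63 = 1136.81 kN·m.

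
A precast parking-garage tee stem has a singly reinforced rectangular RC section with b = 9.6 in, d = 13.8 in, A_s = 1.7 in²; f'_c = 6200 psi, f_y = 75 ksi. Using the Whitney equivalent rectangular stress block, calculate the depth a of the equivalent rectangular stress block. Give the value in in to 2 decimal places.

T = A_s f_y = 1.7 × 75 = 127.5 kips.
a = T/(0.85 f'_c b) = 127.5/(0.85 × 6.2 × 9.6) = 2.52 in.

a ≈ 2.52 in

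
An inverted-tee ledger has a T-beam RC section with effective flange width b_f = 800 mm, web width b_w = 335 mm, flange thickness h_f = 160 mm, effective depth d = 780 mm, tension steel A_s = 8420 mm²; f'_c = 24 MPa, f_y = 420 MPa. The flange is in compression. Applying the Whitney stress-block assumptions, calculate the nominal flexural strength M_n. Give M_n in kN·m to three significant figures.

Tension: T = A_s f_y = 8420 × 420 = 3536400 N.
Try a within the flange: a = T/(0.85 f'_c b_f) = 3536400/(0.85 × 24 × 800) = 216.69 mm.
a = 216.69 > h_f = 160 mm: the block extends into the web. Split into flange-overhang and web parts.
C_f = 0.85 f'_c (b_f − b_w) h_f = 0.85 × 24 × (800 − 335) × 160 = 1517760 N.
Remaining web compression depth: a_w = (T − C_f)/(0.85 f'_c b_w) = (3536400 − 1517760)/(0.85 × 24 × 335) = 295.38 mm.
M_n = C_f(d − h_f/2) + (T − C_f)(d − a_w/2) = 1517760 × (780 − 80) + 2018640 × (780 − 147.69) = 1062.43 + 1276.41 = 2338.84 × 10⁶ N·mm.
M_n = 2338.84 kN·m.

M_n ≈ 2340 kN·m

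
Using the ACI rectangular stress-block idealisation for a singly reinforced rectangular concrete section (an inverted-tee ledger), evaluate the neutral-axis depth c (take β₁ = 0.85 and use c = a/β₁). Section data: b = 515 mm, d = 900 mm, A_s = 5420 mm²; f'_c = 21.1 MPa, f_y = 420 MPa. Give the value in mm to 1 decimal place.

T = A_s f_y = 5420 × 420 = 2276400 N = 2276.4 kN.
Setting C = 0.85 f'_c a b equal to T: a = 2276400/(0.85 × 21.1 × 515) = 246.456 mm.
With β₁ = 0.85, c = a/β₁ = 246.456/0.85 = 289.9 mm.

c ≈ 289.9 mm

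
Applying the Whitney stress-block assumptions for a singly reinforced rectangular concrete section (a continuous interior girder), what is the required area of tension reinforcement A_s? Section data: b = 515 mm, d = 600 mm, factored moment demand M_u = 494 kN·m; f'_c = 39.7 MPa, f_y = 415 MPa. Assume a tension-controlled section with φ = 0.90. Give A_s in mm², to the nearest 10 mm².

A_s ≈ 2310 mm²

M_n = M_u/φ = 494/0.90 = 548.889 kN·m.
With M_n = 0.85 f'_c a b (d − a/2), solve the quadratic for a:
a = d − √(d² − 2M_n/(0.85 f'_c b)) = 600 − √(600² − 2 × 548.889×10⁶/(0.85 × 39.7 × 515)) = 55.18 mm.
A_s = 0.85 f'_c a b / f_y = 0.85 × 39.7 × 55.18 × 515 / 415 = 2310.7 mm².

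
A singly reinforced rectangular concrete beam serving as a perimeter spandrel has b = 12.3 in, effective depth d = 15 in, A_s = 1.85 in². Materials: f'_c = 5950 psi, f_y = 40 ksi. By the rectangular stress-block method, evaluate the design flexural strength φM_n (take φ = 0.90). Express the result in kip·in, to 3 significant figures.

φM_n ≈ 959 kip·in

T = A_s f_y = 1.85 × 40 = 74 kips.
a = T/(0.85 f'_c b) = 74/(0.85 × 5.95 × 12.3) = 1.190 in.
M_n = T(d − a/2) = 74 × (15 − 0.595) = 1066.0 kip·in.
φM_n = 0.90 × 1066.0 = 959.4 kip·in.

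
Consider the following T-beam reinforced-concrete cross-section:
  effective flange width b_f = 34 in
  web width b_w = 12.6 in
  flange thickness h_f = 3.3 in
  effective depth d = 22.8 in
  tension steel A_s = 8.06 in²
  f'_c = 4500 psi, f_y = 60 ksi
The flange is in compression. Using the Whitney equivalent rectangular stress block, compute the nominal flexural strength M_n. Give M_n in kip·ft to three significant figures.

M_n ≈ 842 kip·ft

Tension: T = A_s f_y = 8.06 × 60 = 483.6 kips.
Try a within the flange: a = T/(0.85 f'_c b_f) = 483.6/(0.85 × 4.5 × 34) = 3.719 in.
a = 3.719 > h_f = 3.3 in: the block extends into the web. Split into flange-overhang and web parts.
C_f = 0.85 f'_c (b_f − b_w) h_f = 0.85 × 4.5 × (34 − 12.6) × 3.3 = 270.1 kips.
Remaining web compression depth: a_w = (T − C_f)/(0.85 f'_c b_w) = (483.6 − 270.1)/(0.85 × 4.5 × 12.6) = 4.430 in.
M_n = C_f(d − h_f/2) + (T − C_f)(d − a_w/2) = 270.1 × (22.8 − 1.65) + 213.5 × (22.8 − 2.215) = 5712.6 + 4394.9 = 10107.5 kip·in.
M_n = 10107.5/12 = 842.29 kip·ft.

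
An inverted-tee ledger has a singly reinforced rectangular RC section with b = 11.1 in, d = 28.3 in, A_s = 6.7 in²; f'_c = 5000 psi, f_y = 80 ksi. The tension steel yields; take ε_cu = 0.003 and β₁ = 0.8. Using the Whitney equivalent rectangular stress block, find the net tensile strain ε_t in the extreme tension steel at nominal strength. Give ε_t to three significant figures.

ε_t ≈ 0.00298

a = A_s f_y/(0.85 f'_c b) = 11.362 in.
β₁ = 0.8, so c = a/β₁ = 11.362/0.8 = 14.203 in.
From the linear strain diagram with ε_cu = 0.003: ε_t = 0.003 (d − c)/c = 0.003 × (28.3 − 14.203)/14.203 = 0.00298.
ε_t < 0.004 — the section is over-reinforced for flexure under ACI limits.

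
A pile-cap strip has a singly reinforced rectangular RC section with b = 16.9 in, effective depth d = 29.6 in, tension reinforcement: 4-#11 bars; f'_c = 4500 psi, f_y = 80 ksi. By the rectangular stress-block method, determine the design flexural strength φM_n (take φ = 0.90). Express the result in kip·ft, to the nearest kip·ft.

A_s = 4 × 1.56 = 6.24 in².
T = A_s f_y = 6.24 × 80 = 499.2 kips.
a = T/(0.85 f'_c b) = 499.2/(0.85 × 4.5 × 16.9) = 7.722 in.
M_n = T(d − a/2) = 499.2 × (29.6 − 3.861) = 12848.9 kip·in = 12848.9/12 = 1070.74 kip·ft.
φM_n = 0.90 × 1070.74 = 963.67 kip·ft.

φM_n ≈ 964 kip·ft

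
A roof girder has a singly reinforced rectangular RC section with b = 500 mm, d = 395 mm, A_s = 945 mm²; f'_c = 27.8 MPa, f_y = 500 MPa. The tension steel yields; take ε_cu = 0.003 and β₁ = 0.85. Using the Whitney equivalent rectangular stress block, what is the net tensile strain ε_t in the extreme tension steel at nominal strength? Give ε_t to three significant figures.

ε_t ≈ 0.0222

a = A_s f_y/(0.85 f'_c b) = 39.99 mm.
β₁ = 0.85, so c = a/β₁ = 39.99/0.85 = 47.05 mm.
From the linear strain diagram with ε_cu = 0.003: ε_t = 0.003 (d − c)/c = 0.003 × (395 − 47.05)/47.05 = 0.0222.
Since ε_t ≥ 0.005, the section is tension-controlled.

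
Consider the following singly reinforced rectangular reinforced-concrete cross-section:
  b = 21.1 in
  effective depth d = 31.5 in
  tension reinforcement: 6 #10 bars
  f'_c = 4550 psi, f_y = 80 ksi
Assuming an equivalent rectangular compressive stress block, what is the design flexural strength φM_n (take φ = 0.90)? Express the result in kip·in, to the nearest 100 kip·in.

φM_n ≈ 15200 kip·in

A_s = 6 × 1.27 = 7.62 in².
T = A_s f_y = 7.62 × 80 = 609.6 kips.
a = T/(0.85 f'_c b) = 609.6/(0.85 × 4.55 × 21.1) = 7.470 in.
M_n = T(d − a/2) = 609.6 × (31.5 − 3.735) = 16925.5 kip·in.
φM_n = 0.90 × 16925.5 = 15233.0 kip·in.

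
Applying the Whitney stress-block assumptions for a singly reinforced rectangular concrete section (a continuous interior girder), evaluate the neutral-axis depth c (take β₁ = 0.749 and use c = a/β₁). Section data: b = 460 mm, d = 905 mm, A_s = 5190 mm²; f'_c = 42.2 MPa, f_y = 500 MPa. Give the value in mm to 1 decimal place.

T = A_s f_y = 5190 × 500 = 2595000 N = 2595 kN.
Setting C = 0.85 f'_c a b equal to T: a = 2595000/(0.85 × 42.2 × 460) = 157.271 mm.
With β₁ = 0.749, c = a/β₁ = 157.271/0.749 = 210.0 mm.

c ≈ 210.0 mm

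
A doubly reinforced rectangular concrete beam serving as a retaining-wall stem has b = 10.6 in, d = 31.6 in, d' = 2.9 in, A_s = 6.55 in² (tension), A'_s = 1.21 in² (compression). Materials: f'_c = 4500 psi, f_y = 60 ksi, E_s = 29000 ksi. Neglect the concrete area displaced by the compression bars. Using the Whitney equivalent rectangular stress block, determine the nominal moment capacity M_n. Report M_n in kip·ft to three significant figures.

M_n ≈ 912 kip·ft

Assume both steels yield.
a = (A_s − A'_s) f_y/(0.85 f'_c b) = (6.55 − 1.21) × 60/(0.85 × 4.5 × 10.6) = 7.902 in.
c = a/β₁ = 7.902/0.825 = 9.578 in; ε'_s = 0.003(c − d')/c = 0.0021 ≥ ε_y = 0.0021, so the compression steel yields.
M_n = (A_s − A'_s) f_y (d − a/2) + A'_s f_y (d − d') = 320.4 × (31.6 − 3.951) + 72.6 × (31.6 − 2.9) = 8858.7 + 2083.6 = 10942.3 kip·in = 10942.3/12 = 911.86 kip·ft.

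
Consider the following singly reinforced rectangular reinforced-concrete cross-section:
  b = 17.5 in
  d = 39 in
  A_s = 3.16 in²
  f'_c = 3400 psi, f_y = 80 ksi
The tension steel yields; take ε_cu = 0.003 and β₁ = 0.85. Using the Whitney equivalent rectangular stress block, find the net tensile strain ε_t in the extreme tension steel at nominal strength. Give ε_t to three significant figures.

ε_t ≈ 0.0169

a = A_s f_y/(0.85 f'_c b) = 4.999 in.
β₁ = 0.85, so c = a/β₁ = 4.999/0.85 = 5.881 in.
From the linear strain diagram with ε_cu = 0.003: ε_t = 0.003 (d − c)/c = 0.003 × (39 − 5.881)/5.881 = 0.0169.
Since ε_t ≥ 0.005, the section is tension-controlled.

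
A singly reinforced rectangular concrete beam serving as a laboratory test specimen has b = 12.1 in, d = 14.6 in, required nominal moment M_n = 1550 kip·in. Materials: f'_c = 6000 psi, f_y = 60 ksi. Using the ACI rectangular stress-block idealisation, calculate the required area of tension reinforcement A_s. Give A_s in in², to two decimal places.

From M_n = 0.85 f'_c a b (d − a/2):
a = d − √(d² − 2M_n/(0.85 f'_c b)) = 14.6 − √(14.6² − 2 × 1550/(0.85 × 6 × 12.1)) = 1.836 in.
A_s = 0.85 f'_c a b / f_y = 0.85 × 6 × 1.836 × 12.1 / 60 = 1.888 in².

A_s ≈ 1.89 in²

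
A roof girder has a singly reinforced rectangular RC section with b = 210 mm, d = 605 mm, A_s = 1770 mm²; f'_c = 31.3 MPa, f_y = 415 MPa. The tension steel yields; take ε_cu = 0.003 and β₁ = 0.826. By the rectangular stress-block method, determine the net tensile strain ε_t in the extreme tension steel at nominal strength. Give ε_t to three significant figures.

a = A_s f_y/(0.85 f'_c b) = 131.47 mm.
β₁ = 0.826, so c = a/β₁ = 131.47/0.826 = 159.16 mm.
From the linear strain diagram with ε_cu = 0.003: ε_t = 0.003 (d − c)/c = 0.003 × (605 − 159.16)/159.16 = 0.00840.
Since ε_t ≥ 0.005, the section is tension-controlled.

ε_t ≈ 0.00840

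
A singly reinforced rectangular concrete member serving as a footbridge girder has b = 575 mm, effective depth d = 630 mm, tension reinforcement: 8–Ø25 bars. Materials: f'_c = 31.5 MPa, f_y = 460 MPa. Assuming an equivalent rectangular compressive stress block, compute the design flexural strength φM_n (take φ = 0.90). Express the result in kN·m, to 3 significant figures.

φM_n ≈ 929 kN·m

A_s = 8 × 491 = 3928 mm².
T = A_s f_y = 3928 × 460 = 1806880 N = 1806.88 kN.
From C = T: a = T/(0.85 f'_c b) = 1806880/(0.85 × 31.5 × 575) = 117.36 mm.
M_n = T(d − a/2) = 1806.88 kN × (630 − 58.68) mm = 1032.31 kN·m.
φM_n = 0.90 × 1032.31 = 929.08 kN·m.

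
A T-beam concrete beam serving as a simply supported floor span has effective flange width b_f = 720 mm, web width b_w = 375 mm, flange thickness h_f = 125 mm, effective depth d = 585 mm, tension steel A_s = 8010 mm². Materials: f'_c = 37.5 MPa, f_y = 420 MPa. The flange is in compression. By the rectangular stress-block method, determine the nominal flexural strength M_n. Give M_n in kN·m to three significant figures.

M_n ≈ 1720 kN·m

Tension: T = A_s f_y = 8010 × 420 = 3364200 N.
Try a within the flange: a = T/(0.85 f'_c b_f) = 3364200/(0.85 × 37.5 × 720) = 146.59 mm.
a = 146.59 > h_f = 125 mm: the block extends into the web. Split into flange-overhang and web parts.
C_f = 0.85 f'_c (b_f − b_w) h_f = 0.85 × 37.5 × (720 − 375) × 125 = 1374609 N.
Remaining web compression depth: a_w = (T − C_f)/(0.85 f'_c b_w) = (3364200 − 1374609)/(0.85 × 37.5 × 375) = 166.45 mm.
M_n = C_f(d − h_f/2) + (T − C_f)(d − a_w/2) = 1374609 × (585 − 62.5) + 1989591 × (585 − 83.225) = 718.23 + 998.33 = 1716.56 × 10⁶ N·mm.
M_n = 1716.56 kN·m.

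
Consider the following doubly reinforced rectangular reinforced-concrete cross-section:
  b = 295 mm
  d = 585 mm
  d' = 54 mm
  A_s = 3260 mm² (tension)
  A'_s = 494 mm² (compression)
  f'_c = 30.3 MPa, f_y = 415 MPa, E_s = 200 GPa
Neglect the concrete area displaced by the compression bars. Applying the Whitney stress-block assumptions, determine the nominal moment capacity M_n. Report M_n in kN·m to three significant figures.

Assume both tension and compression steel yield.
Net tension couple steel: A_s − A'_s = 2766 mm².
a = (A_s − A'_s) f_y / (0.85 f'_c b) = 1147890/(0.85 × 30.3 × 295) = 151.08 mm.
c = a/β₁ = 151.08/0.834 = 181.15 mm; ε'_s = 0.003(c − d')/c = 0.0021 ≥ f_y/E_s = 0.0021, so compression steel does yield.
M_n = (A_s − A'_s) f_y (d − a/2) + A'_s f_y (d − d') = [1147890 × (585 − 75.54) + 205010 × (585 − 54)] × 10⁻⁶ = 584.80 + 108.86 = 693.66 kN·m.

M_n ≈ 694 kN·m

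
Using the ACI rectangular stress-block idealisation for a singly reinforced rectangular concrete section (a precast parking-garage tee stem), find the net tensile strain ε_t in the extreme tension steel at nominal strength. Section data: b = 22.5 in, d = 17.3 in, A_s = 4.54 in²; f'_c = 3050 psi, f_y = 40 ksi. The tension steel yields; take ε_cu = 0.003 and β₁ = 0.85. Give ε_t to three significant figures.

a = A_s f_y/(0.85 f'_c b) = 3.113 in.
β₁ = 0.85, so c = a/β₁ = 3.113/0.85 = 3.662 in.
From the linear strain diagram with ε_cu = 0.003: ε_t = 0.003 (d − c)/c = 0.003 × (17.3 − 3.662)/3.662 = 0.0112.
Since ε_t ≥ 0.005, the section is tension-controlled.

ε_t ≈ 0.0112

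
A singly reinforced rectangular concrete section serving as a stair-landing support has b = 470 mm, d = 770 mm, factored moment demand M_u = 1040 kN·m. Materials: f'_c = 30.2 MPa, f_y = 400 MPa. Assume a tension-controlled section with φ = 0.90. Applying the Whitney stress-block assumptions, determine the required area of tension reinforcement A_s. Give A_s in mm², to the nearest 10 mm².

A_s ≈ 4120 mm²

M_n = M_u/φ = 1040/0.90 = 1155.56 kN·m.
With M_n = 0.85 f'_c a b (d − a/2), solve the quadratic for a:
a = d − √(d² − 2M_n/(0.85 f'_c b)) = 770 − √(770² − 2 × 1155.56×10⁶/(0.85 × 30.2 × 470)) = 136.48 mm.
A_s = 0.85 f'_c a b / f_y = 0.85 × 30.2 × 136.48 × 470 / 400 = 4116.5 mm².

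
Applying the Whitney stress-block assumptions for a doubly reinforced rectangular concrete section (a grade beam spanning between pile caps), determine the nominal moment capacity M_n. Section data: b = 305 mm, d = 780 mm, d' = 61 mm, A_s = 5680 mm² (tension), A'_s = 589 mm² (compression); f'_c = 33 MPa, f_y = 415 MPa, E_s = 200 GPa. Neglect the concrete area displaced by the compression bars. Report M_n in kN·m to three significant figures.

Assume both tension and compression steel yield.
Net tension couple steel: A_s − A'_s = 5091 mm².
a = (A_s − A'_s) f_y / (0.85 f'_c b) = 2112765/(0.85 × 33 × 305) = 246.96 mm.
c = a/β₁ = 246.96/0.814 = 303.39 mm; ε'_s = 0.003(c − d')/c = 0.0024 ≥ f_y/E_s = 0.0021, so compression steel does yield.
M_n = (A_s − A'_s) f_y (d − a/2) + A'_s f_y (d − d') = [2112765 × (780 − 123.48) + 244435 × (780 − 61)] × 10⁻⁶ = 1387.07 + 175.75 = 1562.82 kN·m.

M_n ≈ 1560 kN·m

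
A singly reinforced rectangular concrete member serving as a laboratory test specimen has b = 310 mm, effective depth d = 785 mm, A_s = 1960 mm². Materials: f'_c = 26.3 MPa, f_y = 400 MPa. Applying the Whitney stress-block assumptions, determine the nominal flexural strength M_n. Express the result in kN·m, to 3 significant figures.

T = A_s f_y = 1960 × 400 = 784000 N = 784 kN.
From C = T: a = T/(0.85 f'_c b) = 784000/(0.85 × 26.3 × 310) = 113.13 mm.
M_n = T(d − a/2) = 784 kN × (785 − 56.565) mm = 571.09 kN·m.

M_n ≈ 571 kN·m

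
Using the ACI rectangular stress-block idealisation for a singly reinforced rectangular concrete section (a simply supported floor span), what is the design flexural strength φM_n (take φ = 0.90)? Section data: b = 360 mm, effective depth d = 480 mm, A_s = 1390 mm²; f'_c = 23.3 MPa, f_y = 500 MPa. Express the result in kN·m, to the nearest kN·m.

T = A_s f_y = 1390 × 500 = 695000 N = 695 kN.
From C = T: a = T/(0.85 f'_c b) = 695000/(0.85 × 23.3 × 360) = 97.48 mm.
M_n = T(d − a/2) = 695 kN × (480 − 48.74) mm = 299.73 kN·m.
φM_n = 0.90 × 299.73 = 269.76 kN·m.

φM_n ≈ 270 kN·m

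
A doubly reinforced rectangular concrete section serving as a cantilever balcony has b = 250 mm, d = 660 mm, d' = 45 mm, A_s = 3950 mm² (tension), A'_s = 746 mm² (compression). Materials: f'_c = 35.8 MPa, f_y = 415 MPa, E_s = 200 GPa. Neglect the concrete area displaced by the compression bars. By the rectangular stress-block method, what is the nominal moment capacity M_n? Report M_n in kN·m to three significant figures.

Assume both tension and compression steel yield.
Net tension couple steel: A_s − A'_s = 3204 mm².
a = (A_s − A'_s) f_y / (0.85 f'_c b) = 1329660/(0.85 × 35.8 × 250) = 174.78 mm.
c = a/β₁ = 174.78/0.794 = 220.13 mm; ε'_s = 0.003(c − d')/c = 0.0024 ≥ f_y/E_s = 0.0021, so compression steel does yield.
M_n = (A_s − A'_s) f_y (d − a/2) + A'_s f_y (d − d') = [1329660 × (660 − 87.39) + 309590 × (660 − 45)] × 10⁻⁶ = 761.38 + 190.40 = 951.78 kN·m.

M_n ≈ 952 kN·m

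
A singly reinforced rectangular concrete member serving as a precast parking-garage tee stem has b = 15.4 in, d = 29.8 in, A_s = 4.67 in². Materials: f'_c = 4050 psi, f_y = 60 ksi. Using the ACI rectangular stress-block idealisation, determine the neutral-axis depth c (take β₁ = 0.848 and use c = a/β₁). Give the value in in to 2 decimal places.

c ≈ 6.23 in

T = A_s f_y = 4.67 × 60 = 280.2 kips.
a = T/(0.85 f'_c b) = 280.2/(0.85 × 4.05 × 15.4) = 5.2853 in.
With β₁ = 0.848, c = a/β₁ = 5.2853/0.848 = 6.23 in.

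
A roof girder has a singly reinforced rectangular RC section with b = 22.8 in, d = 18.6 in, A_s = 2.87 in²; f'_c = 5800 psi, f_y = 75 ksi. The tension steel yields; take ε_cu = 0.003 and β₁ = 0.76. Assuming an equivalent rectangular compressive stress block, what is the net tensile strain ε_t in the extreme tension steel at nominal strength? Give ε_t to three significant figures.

ε_t ≈ 0.0191

a = A_s f_y/(0.85 f'_c b) = 1.915 in.
β₁ = 0.76, so c = a/β₁ = 1.915/0.76 = 2.520 in.
From the linear strain diagram with ε_cu = 0.003: ε_t = 0.003 (d − c)/c = 0.003 × (18.6 − 2.520)/2.520 = 0.0191.
Since ε_t ≥ 0.005, the section is tension-controlled.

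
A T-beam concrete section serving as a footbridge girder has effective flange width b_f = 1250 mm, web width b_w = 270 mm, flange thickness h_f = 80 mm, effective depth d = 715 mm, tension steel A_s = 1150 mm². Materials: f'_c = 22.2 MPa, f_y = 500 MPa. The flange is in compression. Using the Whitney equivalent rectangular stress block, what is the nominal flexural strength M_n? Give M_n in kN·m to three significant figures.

Tension: T = A_s f_y = 1150 × 500 = 575000 N.
Try a within the flange: a = T/(0.85 f'_c b_f) = 575000/(0.85 × 22.2 × 1250) = 24.38 mm.
Since a = 24.38 ≤ h_f = 80 mm, the stress block lies entirely in the flange; analyse as a rectangular beam of width b_f.
M_n = T(d − a/2) = 575000 × (715 − 12.19) = 404.12 × 10⁶ N·mm.
M_n = 404.12 kN·m.

M_n ≈ 404 kN·m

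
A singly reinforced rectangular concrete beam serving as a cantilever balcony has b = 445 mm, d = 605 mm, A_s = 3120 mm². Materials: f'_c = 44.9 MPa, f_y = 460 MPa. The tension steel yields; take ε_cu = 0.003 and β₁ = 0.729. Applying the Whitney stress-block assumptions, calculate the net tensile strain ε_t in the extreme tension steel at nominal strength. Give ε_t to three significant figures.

ε_t ≈ 0.0127

a = A_s f_y/(0.85 f'_c b) = 84.51 mm.
β₁ = 0.729, so c = a/β₁ = 84.51/0.729 = 115.93 mm.
From the linear strain diagram with ε_cu = 0.003: ε_t = 0.003 (d − c)/c = 0.003 × (605 − 115.93)/115.93 = 0.0127.
Since ε_t ≥ 0.005, the section is tension-controlled.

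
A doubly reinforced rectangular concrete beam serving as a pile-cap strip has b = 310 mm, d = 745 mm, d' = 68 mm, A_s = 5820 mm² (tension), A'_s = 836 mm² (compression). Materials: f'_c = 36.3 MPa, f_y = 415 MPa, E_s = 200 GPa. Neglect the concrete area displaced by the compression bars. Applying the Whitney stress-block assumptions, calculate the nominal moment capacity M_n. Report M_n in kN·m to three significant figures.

M_n ≈ 1550 kN·m

Assume both tension and compression steel yield.
Net tension couple steel: A_s − A'_s = 4984 mm².
a = (A_s − A'_s) f_y / (0.85 f'_c b) = 2068360/(0.85 × 36.3 × 310) = 216.24 mm.
c = a/β₁ = 216.24/0.791 = 273.38 mm; ε'_s = 0.003(c − d')/c = 0.0023 ≥ f_y/E_s = 0.0021, so compression steel does yield.
M_n = (A_s − A'_s) f_y (d − a/2) + A'_s f_y (d − d') = [2068360 × (745 − 108.12) + 346940 × (745 − 68)] × 10⁻⁶ = 1317.30 + 234.88 = 1552.18 kN·m.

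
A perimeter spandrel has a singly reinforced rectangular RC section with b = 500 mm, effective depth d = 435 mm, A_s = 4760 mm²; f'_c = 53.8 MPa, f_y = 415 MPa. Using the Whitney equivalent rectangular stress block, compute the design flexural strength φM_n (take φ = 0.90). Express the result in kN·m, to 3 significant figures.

T = A_s f_y = 4760 × 415 = 1975400 N = 1975.4 kN.
From C = T: a = T/(0.85 f'_c b) = 1975400/(0.85 × 53.8 × 500) = 86.39 mm.
M_n = T(d − a/2) = 1975.4 kN × (435 − 43.195) mm = 773.97 kN·m.
φM_n = 0.90 × 773.97 = 696.57 kN·m.

φM_n ≈ 697 kN·m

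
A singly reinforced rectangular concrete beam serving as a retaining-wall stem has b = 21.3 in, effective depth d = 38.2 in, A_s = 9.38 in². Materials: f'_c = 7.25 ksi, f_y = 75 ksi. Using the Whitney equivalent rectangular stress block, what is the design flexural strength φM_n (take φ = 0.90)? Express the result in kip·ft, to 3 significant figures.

T = A_s f_y = 9.38 × 75 = 703.5 kips.
a = T/(0.85 f'_c b) = 703.5/(0.85 × 7.25 × 21.3) = 5.360 in.
M_n = T(d − a/2) = 703.5 × (38.2 − 2.68) = 24988.3 kip·in = 24988.3/12 = 2082.36 kip·ft.
φM_n = 0.90 × 2082.36 = 1874.12 kip·ft.

φM_n ≈ 1870 kip·ft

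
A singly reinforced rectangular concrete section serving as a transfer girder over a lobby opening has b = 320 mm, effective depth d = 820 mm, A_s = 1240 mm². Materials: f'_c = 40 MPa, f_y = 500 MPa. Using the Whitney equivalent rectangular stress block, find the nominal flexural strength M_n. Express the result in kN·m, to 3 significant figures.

T = A_s f_y = 1240 × 500 = 620000 N = 620 kN.
From C = T: a = T/(0.85 f'_c b) = 620000/(0.85 × 40 × 320) = 56.99 mm.
M_n = T(d − a/2) = 620 kN × (820 − 28.495) mm = 490.73 kN·m.

M_n ≈ 491 kN·m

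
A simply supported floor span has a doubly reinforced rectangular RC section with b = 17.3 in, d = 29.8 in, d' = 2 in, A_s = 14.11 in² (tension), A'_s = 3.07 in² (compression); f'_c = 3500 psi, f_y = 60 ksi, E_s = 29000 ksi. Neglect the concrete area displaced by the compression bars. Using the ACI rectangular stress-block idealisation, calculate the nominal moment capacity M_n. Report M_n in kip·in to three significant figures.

M_n ≈ 20600 kip·in

Assume both steels yield.
a = (A_s − A'_s) f_y/(0.85 f'_c b) = (14.11 − 3.07) × 60/(0.85 × 3.5 × 17.3) = 12.870 in.
c = a/β₁ = 12.870/0.85 = 15.141 in; ε'_s = 0.003(c − d')/c = 0.0026 ≥ ε_y = 0.0021, so the compression steel yields.
M_n = (A_s − A'_s) f_y (d − a/2) + A'_s f_y (d − d') = 662.4 × (29.8 − 6.435) + 184.2 × (29.8 − 2) = 15477.0 + 5120.8 = 20597.8 kip·in.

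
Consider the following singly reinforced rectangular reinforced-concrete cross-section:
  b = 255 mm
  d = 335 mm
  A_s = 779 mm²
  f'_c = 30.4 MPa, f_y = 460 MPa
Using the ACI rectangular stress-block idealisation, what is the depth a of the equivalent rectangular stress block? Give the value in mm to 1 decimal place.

T = A_s f_y = 779 × 460 = 358340 N = 358.34 kN.
Setting C = 0.85 f'_c a b equal to T: a = 358340/(0.85 × 30.4 × 255) = 54.4 mm.

a ≈ 54.4 mm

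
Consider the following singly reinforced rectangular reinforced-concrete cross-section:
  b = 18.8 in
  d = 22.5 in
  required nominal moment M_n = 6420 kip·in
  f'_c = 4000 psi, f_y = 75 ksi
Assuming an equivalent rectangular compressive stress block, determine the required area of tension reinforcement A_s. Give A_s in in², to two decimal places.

A_s ≈ 4.28 in²

From M_n = 0.85 f'_c a b (d − a/2):
a = d − √(d² − 2M_n/(0.85 f'_c b)) = 22.5 − √(22.5² − 2 × 6420/(0.85 × 4 × 18.8)) = 5.025 in.
A_s = 0.85 f'_c a b / f_y = 0.85 × 4 × 5.025 × 18.8 / 75 = 4.283 in².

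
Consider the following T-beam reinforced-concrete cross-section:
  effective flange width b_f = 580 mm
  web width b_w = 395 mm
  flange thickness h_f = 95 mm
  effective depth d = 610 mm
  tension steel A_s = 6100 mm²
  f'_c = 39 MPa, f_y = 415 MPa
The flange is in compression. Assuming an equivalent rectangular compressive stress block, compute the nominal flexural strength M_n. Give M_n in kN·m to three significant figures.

M_n ≈ 1370 kN·m

Tension: T = A_s f_y = 6100 × 415 = 2531500 N.
Try a within the flange: a = T/(0.85 f'_c b_f) = 2531500/(0.85 × 39 × 580) = 131.66 mm.
a = 131.66 > h_f = 95 mm: the block extends into the web. Split into flange-overhang and web parts.
C_f = 0.85 f'_c (b_f − b_w) h_f = 0.85 × 39 × (580 − 395) × 95 = 582611 N.
Remaining web compression depth: a_w = (T − C_f)/(0.85 f'_c b_w) = (2531500 − 582611)/(0.85 × 39 × 395) = 148.84 mm.
M_n = C_f(d − h_f/2) + (T − C_f)(d − a_w/2) = 582611 × (610 − 47.5) + 1948889 × (610 − 74.42) = 327.72 + 1043.79 = 1371.51 × 10⁶ N·mm.
M_n = 1371.51 kN·m.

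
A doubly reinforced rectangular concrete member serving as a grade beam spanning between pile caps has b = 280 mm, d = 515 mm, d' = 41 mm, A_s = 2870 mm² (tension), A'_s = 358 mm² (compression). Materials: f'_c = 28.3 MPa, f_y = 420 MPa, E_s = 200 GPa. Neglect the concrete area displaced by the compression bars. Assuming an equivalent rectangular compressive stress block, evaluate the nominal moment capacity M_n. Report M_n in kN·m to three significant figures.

Assume both tension and compression steel yield.
Net tension couple steel: A_s − A'_s = 2512 mm².
a = (A_s − A'_s) f_y / (0.85 f'_c b) = 1055040/(0.85 × 28.3 × 280) = 156.64 mm.
c = a/β₁ = 156.64/0.848 = 184.72 mm; ε'_s = 0.003(c − d')/c = 0.0023 ≥ f_y/E_s = 0.0021, so compression steel does yield.
M_n = (A_s − A'_s) f_y (d − a/2) + A'_s f_y (d − d') = [1055040 × (515 − 78.32) + 150360 × (515 − 41)] × 10⁻⁶ = 460.71 + 71.27 = 531.98 kN·m.

M_n ≈ 532 kN·m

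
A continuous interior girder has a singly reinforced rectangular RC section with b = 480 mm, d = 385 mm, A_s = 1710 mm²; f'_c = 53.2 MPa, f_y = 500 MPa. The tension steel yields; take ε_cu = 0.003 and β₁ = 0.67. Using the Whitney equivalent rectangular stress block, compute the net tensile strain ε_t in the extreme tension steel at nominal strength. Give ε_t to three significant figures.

a = A_s f_y/(0.85 f'_c b) = 39.39 mm.
β₁ = 0.67, so c = a/β₁ = 39.39/0.67 = 58.79 mm.
From the linear strain diagram with ε_cu = 0.003: ε_t = 0.003 (d − c)/c = 0.003 × (385 − 58.79)/58.79 = 0.0166.
Since ε_t ≥ 0.005, the section is tension-controlled.

ε_t ≈ 0.0166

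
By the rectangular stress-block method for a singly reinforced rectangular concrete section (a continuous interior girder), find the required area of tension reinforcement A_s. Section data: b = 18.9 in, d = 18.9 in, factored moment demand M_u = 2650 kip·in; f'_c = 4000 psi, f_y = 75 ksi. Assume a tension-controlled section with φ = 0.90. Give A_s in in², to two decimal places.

A_s ≈ 2.23 in²

M_n = M_u/φ = 2650/0.90 = 2944.44 kip·in.
From M_n = 0.85 f'_c a b (d − a/2):
a = d − √(d² − 2M_n/(0.85 f'_c b)) = 18.9 − √(18.9² − 2 × 2944.44/(0.85 × 4 × 18.9)) = 2.604 in.
A_s = 0.85 f'_c a b / f_y = 0.85 × 4 × 2.604 × 18.9 / 75 = 2.231 in².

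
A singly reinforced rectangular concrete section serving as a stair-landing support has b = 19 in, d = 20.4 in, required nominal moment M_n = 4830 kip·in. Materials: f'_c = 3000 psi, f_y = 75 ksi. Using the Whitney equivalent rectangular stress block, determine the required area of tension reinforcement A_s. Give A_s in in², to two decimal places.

A_s ≈ 3.67 in²

From M_n = 0.85 f'_c a b (d − a/2):
a = d − √(d² − 2M_n/(0.85 f'_c b)) = 20.4 − √(20.4² − 2 × 4830/(0.85 × 3 × 19)) = 5.677 in.
A_s = 0.85 f'_c a b / f_y = 0.85 × 3 × 5.677 × 19 / 75 = 3.667 in².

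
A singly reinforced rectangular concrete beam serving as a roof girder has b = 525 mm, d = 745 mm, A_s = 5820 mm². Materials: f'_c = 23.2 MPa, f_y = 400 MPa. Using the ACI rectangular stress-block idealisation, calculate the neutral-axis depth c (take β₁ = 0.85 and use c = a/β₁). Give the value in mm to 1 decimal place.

c ≈ 264.5 mm

T = A_s f_y = 5820 × 400 = 2328000 N = 2328 kN.
Setting C = 0.85 f'_c a b equal to T: a = 2328000/(0.85 × 23.2 × 525) = 224.862 mm.
With β₁ = 0.85, c = a/β₁ = 224.862/0.85 = 264.5 mm.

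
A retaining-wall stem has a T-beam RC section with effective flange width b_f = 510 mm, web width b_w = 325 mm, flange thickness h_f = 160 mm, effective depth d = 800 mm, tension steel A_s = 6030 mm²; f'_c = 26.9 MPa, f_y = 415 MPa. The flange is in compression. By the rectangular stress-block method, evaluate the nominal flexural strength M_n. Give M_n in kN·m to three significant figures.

Tension: T = A_s f_y = 6030 × 415 = 2502450 N.
Try a within the flange: a = T/(0.85 f'_c b_f) = 2502450/(0.85 × 26.9 × 510) = 214.60 mm.
a = 214.60 > h_f = 160 mm: the block extends into the web. Split into flange-overhang and web parts.
C_f = 0.85 f'_c (b_f − b_w) h_f = 0.85 × 26.9 × (510 − 325) × 160 = 676804 N.
Remaining web compression depth: a_w = (T − C_f)/(0.85 f'_c b_w) = (2502450 − 676804)/(0.85 × 26.9 × 325) = 245.68 mm.
M_n = C_f(d − h_f/2) + (T − C_f)(d − a_w/2) = 676804 × (800 − 80) + 1825646 × (800 − 122.84) = 487.30 + 1236.25 = 1723.55 × 10⁶ N·mm.
M_n = 1723.55 kN·m.

M_n ≈ 1720 kN·m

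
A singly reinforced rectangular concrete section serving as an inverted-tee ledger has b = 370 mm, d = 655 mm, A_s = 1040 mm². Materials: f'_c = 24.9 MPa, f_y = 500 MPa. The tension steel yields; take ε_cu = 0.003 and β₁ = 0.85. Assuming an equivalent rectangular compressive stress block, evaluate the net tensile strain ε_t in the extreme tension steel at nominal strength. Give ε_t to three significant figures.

ε_t ≈ 0.0222

a = A_s f_y/(0.85 f'_c b) = 66.40 mm.
β₁ = 0.85, so c = a/β₁ = 66.40/0.85 = 78.12 mm.
From the linear strain diagram with ε_cu = 0.003: ε_t = 0.003 (d − c)/c = 0.003 × (655 − 78.12)/78.12 = 0.0222.
Since ε_t ≥ 0.005, the section is tension-controlled.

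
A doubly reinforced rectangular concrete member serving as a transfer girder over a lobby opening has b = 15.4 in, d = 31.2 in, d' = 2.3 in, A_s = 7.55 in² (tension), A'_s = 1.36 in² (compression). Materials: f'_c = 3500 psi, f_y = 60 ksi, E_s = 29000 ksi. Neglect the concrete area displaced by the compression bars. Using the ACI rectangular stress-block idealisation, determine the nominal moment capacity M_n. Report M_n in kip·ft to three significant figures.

Assume both steels yield.
a = (A_s − A'_s) f_y/(0.85 f'_c b) = (7.55 − 1.36) × 60/(0.85 × 3.5 × 15.4) = 8.107 in.
c = a/β₁ = 8.107/0.85 = 9.538 in; ε'_s = 0.003(c − d')/c = 0.0023 ≥ ε_y = 0.0021, so the compression steel yields.
M_n = (A_s − A'_s) f_y (d − a/2) + A'_s f_y (d − d') = 371.4 × (31.2 − 4.0535) + 81.6 × (31.2 − 2.3) = 10082.2 + 2358.2 = 12440.4 kip·in = 12440.4/12 = 1036.70 kip·ft.

M_n ≈ 1040 kip·ft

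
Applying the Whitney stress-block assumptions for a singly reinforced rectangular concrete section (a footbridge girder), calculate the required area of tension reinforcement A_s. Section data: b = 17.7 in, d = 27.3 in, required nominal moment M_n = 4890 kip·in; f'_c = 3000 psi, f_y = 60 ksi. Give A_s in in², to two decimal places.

A_s ≈ 3.24 in²

From M_n = 0.85 f'_c a b (d − a/2):
a = d − √(d² − 2M_n/(0.85 f'_c b)) = 27.3 − √(27.3² − 2 × 4890/(0.85 × 3 × 17.7)) = 4.309 in.
A_s = 0.85 f'_c a b / f_y = 0.85 × 3 × 4.309 × 17.7 / 60 = 3.241 in².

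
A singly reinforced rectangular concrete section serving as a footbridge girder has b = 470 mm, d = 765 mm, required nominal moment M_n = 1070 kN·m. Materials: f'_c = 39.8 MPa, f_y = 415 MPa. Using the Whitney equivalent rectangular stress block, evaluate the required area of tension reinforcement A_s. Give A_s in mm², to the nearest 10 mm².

With M_n = 0.85 f'_c a b (d − a/2), solve the quadratic for a:
a = d − √(d² − 2M_n/(0.85 f'_c b)) = 765 − √(765² − 2 × 1070×10⁶/(0.85 × 39.8 × 470)) = 93.71 mm.
A_s = 0.85 f'_c a b / f_y = 0.85 × 39.8 × 93.71 × 470 / 415 = 3590.4 mm².

A_s ≈ 3590 mm²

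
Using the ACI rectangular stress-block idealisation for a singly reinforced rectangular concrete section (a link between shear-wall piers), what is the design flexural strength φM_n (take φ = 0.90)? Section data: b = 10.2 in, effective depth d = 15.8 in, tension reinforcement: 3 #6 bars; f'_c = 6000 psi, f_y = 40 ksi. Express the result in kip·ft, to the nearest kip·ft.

φM_n ≈ 61 kip·ft

A_s = 3 × 0.44 = 1.32 in².
T = A_s f_y = 1.32 × 40 = 52.8 kips.
a = T/(0.85 f'_c b) = 52.8/(0.85 × 6 × 10.2) = 1.015 in.
M_n = T(d − a/2) = 52.8 × (15.8 − 0.5075) = 807.4 kip·in = 807.4/12 = 67.28 kip·ft.
φM_n = 0.90 × 67.28 = 60.55 kip·ft.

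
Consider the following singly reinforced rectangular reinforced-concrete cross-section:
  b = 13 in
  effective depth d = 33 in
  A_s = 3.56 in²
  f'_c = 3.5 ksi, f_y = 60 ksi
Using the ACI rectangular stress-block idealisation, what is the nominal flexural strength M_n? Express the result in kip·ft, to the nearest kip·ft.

T = A_s f_y = 3.56 × 60 = 213.6 kips.
a = T/(0.85 f'_c b) = 213.6/(0.85 × 3.5 × 13) = 5.523 in.
M_n = T(d − a/2) = 213.6 × (33 − 2.7615) = 6458.9 kip·in = 6458.9/12 = 538.24 kip·ft.

M_n ≈ 538 kip·ft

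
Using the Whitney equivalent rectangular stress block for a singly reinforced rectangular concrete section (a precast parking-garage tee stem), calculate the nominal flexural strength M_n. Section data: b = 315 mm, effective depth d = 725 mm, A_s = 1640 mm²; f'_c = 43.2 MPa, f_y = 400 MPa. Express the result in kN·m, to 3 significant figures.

T = A_s f_y = 1640 × 400 = 656000 N = 656 kN.
From C = T: a = T/(0.85 f'_c b) = 656000/(0.85 × 43.2 × 315) = 56.71 mm.
M_n = T(d − a/2) = 656 kN × (725 − 28.355) mm = 457.00 kN·m.

M_n ≈ 457 kN·m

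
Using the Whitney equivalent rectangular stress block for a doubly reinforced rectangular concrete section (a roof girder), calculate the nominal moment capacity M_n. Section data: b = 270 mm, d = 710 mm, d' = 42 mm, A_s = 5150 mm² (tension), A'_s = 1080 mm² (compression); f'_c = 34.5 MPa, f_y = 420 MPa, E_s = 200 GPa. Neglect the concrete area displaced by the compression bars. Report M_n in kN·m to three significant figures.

Assume both tension and compression steel yield.
Net tension couple steel: A_s − A'_s = 4070 mm².
a = (A_s − A'_s) f_y / (0.85 f'_c b) = 1709400/(0.85 × 34.5 × 270) = 215.89 mm.
c = a/β₁ = 215.89/0.804 = 268.52 mm; ε'_s = 0.003(c − d')/c = 0.0025 ≥ f_y/E_s = 0.0021, so compression steel does yield.
M_n = (A_s − A'_s) f_y (d − a/2) + A'_s f_y (d − d') = [1709400 × (710 − 107.945) + 453600 × (710 − 42)] × 10⁻⁶ = 1029.15 + 303.00 = 1332.15 kN·m.

M_n ≈ 1330 kN·m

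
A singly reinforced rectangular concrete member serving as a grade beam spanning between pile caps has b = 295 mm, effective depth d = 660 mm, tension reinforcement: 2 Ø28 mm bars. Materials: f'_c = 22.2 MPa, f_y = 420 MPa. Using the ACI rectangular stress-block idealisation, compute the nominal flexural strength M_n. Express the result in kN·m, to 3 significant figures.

M_n ≈ 317 kN·m

A_s = 2 × 616 = 1232 mm².
T = A_s f_y = 1232 × 420 = 517440 N = 517.44 kN.
From C = T: a = T/(0.85 f'_c b) = 517440/(0.85 × 22.2 × 295) = 92.95 mm.
M_n = T(d − a/2) = 517.44 kN × (660 − 46.475) mm = 317.46 kN·m.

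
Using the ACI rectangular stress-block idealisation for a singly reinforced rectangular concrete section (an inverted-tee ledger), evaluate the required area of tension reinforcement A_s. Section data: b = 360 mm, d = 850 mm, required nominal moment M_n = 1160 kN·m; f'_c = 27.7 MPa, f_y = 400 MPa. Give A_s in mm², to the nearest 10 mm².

With M_n = 0.85 f'_c a b (d − a/2), solve the quadratic for a:
a = d − √(d² − 2M_n/(0.85 f'_c b)) = 850 − √(850² − 2 × 1160×10⁶/(0.85 × 27.7 × 360)) = 180.08 mm.
A_s = 0.85 f'_c a b / f_y = 0.85 × 27.7 × 180.08 × 360 / 400 = 3816.0 mm².

A_s ≈ 3820 mm²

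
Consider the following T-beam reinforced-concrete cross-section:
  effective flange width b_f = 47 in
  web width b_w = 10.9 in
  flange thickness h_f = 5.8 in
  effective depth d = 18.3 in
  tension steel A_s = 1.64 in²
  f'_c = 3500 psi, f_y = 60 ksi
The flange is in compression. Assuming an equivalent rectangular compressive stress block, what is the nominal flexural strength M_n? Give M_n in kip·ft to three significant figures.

Tension: T = A_s f_y = 1.64 × 60 = 98.4 kips.
Try a within the flange: a = T/(0.85 f'_c b_f) = 98.4/(0.85 × 3.5 × 47) = 0.704 in.
Since a = 0.704 ≤ h_f = 5.8 in, the stress block lies entirely in the flange; analyse as a rectangular beam of width b_f.
M_n = T(d − a/2) = 98.4 × (18.3 − 0.352) = 1766.1 kip·in.
M_n = 1766.1/12 = 147.18 kip·ft.

M_n ≈ 147 kip·ft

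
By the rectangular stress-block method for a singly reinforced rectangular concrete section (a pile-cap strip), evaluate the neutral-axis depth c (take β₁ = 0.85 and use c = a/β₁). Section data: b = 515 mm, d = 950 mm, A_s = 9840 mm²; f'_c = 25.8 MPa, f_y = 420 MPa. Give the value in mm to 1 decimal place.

T = A_s f_y = 9840 × 420 = 4132800 N = 4132.8 kN.
Setting C = 0.85 f'_c a b equal to T: a = 4132800/(0.85 × 25.8 × 515) = 365.930 mm.
With β₁ = 0.85, c = a/β₁ = 365.930/0.85 = 430.5 mm.

c ≈ 430.5 mm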